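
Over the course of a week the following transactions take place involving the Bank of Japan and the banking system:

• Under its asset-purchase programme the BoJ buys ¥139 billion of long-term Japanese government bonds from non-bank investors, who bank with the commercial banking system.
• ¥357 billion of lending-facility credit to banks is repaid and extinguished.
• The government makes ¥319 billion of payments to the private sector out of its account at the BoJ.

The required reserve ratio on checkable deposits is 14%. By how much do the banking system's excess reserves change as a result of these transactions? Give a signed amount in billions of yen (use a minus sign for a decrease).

Asset purchase (from non-banks) ¥139 billion: reserves +¥139B, deposits +¥139B.
Discount-window repayment ¥357 billion: reserves −¥357B, deposits 0.
Government spending ¥319 billion: reserves +¥319B, deposits +¥319B.
Totals: Δreserves = +¥101B, Δdeposits = +¥458B.
Δrequired reserves = 14% × +¥458B = +¥64.12B.
Δexcess reserves = Δreserves − Δrequired = +¥101B − (+¥64.12B) = +¥36.88 billion.

+¥36.88 billion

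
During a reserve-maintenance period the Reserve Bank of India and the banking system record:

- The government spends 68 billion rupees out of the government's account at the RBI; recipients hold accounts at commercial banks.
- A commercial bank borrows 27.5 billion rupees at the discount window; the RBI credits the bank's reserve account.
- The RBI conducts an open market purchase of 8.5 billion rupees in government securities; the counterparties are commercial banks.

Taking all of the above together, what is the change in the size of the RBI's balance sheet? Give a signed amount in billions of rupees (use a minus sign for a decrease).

+36 billion

Government spending 68 billion rupees: only the composition of liabilities changes → 0.
Discount-window loan 27.5 billion rupees: an RBI asset is acquired → +27.5B.
OMO purchase (from banks) 8.5 billion rupees: an RBI asset is acquired → +8.5B.
Net: 0 + 27.5 + 8.5 = +36 billion.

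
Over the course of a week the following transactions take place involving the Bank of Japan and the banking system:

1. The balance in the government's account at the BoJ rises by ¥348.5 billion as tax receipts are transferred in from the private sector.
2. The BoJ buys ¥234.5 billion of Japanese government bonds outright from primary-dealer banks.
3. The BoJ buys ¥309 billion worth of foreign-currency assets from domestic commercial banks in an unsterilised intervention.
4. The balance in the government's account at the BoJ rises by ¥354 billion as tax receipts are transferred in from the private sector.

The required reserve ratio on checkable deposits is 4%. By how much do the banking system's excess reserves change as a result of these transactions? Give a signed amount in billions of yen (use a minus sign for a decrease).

-¥130.9 billion

Government account inflow ¥348.5 billion: reserves −¥348.5B, deposits −¥348.5B.
OMO purchase (from banks) ¥234.5 billion: reserves +¥234.5B, deposits 0.
FX purchase ¥309 billion: reserves +¥309B, deposits 0.
Government account inflow ¥354 billion: reserves −¥354B, deposits −¥354B.
Totals: Δreserves = −¥159B, Δdeposits = −¥702.5B.
Δrequired reserves = 4% × −¥702.5B = −¥28.1B.
Δexcess reserves = Δreserves − Δrequired = −¥159B − (−¥28.1B) = -¥130.9 billion.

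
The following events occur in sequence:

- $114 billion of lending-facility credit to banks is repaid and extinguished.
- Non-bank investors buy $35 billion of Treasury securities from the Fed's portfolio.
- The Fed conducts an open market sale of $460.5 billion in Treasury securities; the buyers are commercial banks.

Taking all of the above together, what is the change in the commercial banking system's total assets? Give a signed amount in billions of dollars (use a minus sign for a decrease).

-$149 billion

Fed balance sheet:
  Assets:      Securities −$495.5B, Loans to banks −$114B
  Liabilities: Bank reserves −$609.5B
Commercial banking system:
  Assets:      Reserves at CB −$609.5B, Securities +$460.5B
  Liabilities: Checkable deposits −$35B, Borrowings from CB −$114B
Change in total bank assets = -$149 billion.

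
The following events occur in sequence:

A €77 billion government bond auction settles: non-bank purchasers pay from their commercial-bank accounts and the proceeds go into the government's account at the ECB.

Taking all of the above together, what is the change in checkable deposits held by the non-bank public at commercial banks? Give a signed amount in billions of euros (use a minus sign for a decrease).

-€77 billion

Government account inflow €77 billion: non-bank counterparties' bank balances fall → −€77B.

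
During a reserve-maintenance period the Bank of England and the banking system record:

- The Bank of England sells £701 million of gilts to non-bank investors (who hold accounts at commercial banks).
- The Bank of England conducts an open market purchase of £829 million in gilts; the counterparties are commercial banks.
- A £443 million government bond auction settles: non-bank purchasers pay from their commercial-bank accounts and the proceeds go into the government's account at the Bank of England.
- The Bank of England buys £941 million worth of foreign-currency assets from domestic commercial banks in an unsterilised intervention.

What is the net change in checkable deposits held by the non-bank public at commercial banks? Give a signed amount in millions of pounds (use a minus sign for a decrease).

Bank of England balance sheet:
  Assets:      Securities +£128M, Foreign assets +£941M
  Liabilities: Bank reserves +£626M, Government deposits +£443M
Commercial banking system:
  Assets:      Reserves at CB +£626M, Securities −£829M, Foreign assets −£941M
  Liabilities: Checkable deposits −£1144M
So the change in checkable deposits held by the non-bank public at commercial banks is -£1144 million.

-£1144 million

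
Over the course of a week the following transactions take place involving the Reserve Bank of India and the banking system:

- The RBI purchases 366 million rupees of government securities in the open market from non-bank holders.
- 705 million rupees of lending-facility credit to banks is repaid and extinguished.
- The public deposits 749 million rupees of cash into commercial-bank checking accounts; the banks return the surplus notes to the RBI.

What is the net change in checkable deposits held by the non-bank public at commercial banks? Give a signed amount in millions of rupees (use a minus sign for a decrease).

RBI balance sheet:
  Assets:      Securities +366M, Loans to banks −705M
  Liabilities: Bank reserves +410M, Currency in circulation −749M
Commercial banking system:
  Assets:      Reserves at CB +410M
  Liabilities: Checkable deposits +1115M, Borrowings from CB −705M
So the change in checkable deposits held by the non-bank public at commercial banks is +1115 million.

+1115 million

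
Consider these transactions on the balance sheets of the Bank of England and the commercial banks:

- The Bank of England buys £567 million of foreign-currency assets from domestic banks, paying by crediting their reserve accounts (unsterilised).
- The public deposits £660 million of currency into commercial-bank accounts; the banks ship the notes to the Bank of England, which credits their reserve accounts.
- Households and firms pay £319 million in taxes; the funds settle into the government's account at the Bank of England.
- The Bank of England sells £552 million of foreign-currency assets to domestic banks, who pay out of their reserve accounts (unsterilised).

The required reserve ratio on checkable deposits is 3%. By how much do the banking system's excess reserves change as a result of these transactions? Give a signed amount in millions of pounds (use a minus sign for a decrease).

+£345.77 million

FX purchase £567 million: reserves +£567M, deposits 0.
Currency deposit £660 million: reserves +£660M, deposits +£660M.
Government account inflow £319 million: reserves −£319M, deposits −£319M.
FX sale £552 million: reserves −£552M, deposits 0.
Totals: Δreserves = +£356M, Δdeposits = +£341M.
Δrequired reserves = 3% × +£341M = +£10.23M.
Δexcess reserves = Δreserves − Δrequired = +£356M − (+£10.23M) = +£345.77 million.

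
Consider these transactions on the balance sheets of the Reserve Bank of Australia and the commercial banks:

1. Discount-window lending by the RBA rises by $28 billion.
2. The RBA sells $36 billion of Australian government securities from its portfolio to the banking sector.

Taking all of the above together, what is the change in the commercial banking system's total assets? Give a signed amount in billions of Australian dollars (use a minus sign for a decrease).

+$28 billion

Discount-window loan $28 billion: bank balance sheets expand → +$28B.
OMO sale (to banks) $36 billion: just an asset swap on bank balance sheets → 0.
Net: 28 + 0 = +$28 billion.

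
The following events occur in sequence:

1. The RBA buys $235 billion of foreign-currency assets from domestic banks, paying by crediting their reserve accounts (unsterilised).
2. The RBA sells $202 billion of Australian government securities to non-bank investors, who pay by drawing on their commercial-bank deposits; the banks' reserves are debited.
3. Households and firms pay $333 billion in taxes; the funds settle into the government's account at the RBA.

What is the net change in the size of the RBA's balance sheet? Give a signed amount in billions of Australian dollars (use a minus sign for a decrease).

+$33 billion

RBA balance sheet:
  Assets:      Securities −$202B, Foreign assets +$235B
  Liabilities: Bank reserves −$300B, Government deposits +$333B
Change in total RBA assets = +$33 billion.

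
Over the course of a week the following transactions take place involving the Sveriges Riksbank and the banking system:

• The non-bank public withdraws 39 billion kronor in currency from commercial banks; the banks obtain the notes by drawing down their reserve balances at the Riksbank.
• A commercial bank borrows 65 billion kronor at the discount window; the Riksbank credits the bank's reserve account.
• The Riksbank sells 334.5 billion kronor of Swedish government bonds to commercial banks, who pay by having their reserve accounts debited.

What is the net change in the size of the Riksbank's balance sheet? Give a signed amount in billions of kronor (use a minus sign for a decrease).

-269.5 billion

Currency withdrawal 39 billion kronor: only the composition of liabilities changes → 0.
Discount-window loan 65 billion kronor: a Riksbank asset is acquired → +65B.
OMO sale (to banks) 334.5 billion kronor: a Riksbank asset is shed → −334.5B.
Net: 0 + 65 − 334.5 = -269.5 billion.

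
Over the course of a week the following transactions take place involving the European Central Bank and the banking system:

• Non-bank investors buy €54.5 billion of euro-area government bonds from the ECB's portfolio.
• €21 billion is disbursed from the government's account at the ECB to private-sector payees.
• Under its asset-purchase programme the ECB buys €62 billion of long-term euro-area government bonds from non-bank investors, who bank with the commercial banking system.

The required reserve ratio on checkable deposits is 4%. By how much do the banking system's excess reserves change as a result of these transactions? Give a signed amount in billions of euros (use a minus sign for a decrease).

+€27.36 billion

Asset sale (to non-banks) €54.5 billion: reserves −€54.5B, deposits −€54.5B.
Government spending €21 billion: reserves +€21B, deposits +€21B.
Asset purchase (from non-banks) €62 billion: reserves +€62B, deposits +€62B.
Totals: Δreserves = +€28.5B, Δdeposits = +€28.5B.
Δrequired reserves = 4% × +€28.5B = +€1.14B.
Δexcess reserves = Δreserves − Δrequired = +€28.5B − (+€1.14B) = +€27.36 billion.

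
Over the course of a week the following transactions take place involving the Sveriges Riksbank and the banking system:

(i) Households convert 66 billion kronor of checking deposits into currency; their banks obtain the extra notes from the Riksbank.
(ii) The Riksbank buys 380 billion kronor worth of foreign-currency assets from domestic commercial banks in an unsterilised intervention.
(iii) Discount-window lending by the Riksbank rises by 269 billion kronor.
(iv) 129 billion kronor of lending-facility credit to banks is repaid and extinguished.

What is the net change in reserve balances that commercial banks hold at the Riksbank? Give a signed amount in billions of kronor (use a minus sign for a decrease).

+454 billion

Currency withdrawal 66 billion kronor: banks swap reserves for currency → −66B.
FX purchase 380 billion kronor: the Riksbank pays by crediting reserve accounts → +380B.
Discount-window loan 269 billion kronor: the loan is credited to the bank's reserve account → +269B.
Discount-window repayment 129 billion kronor: repayment is debited from reserves → −129B.
Net: −66 + 380 + 269 − 129 = +454 billion.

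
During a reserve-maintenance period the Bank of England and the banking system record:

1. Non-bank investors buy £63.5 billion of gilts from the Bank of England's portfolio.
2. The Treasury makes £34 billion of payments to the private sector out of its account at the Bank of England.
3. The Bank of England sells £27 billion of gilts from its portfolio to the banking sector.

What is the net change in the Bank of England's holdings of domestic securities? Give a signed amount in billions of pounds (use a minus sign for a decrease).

Bank of England balance sheet:
  Assets:      Securities −£90.5B
  Liabilities: Bank reserves −£56.5B, Government deposits −£34B
Commercial banking system:
  Assets:      Reserves at CB −£56.5B, Securities +£27B
  Liabilities: Checkable deposits −£29.5B
So the change in the Bank of England's holdings of domestic securities is -£90.5 billion.

-£90.5 billion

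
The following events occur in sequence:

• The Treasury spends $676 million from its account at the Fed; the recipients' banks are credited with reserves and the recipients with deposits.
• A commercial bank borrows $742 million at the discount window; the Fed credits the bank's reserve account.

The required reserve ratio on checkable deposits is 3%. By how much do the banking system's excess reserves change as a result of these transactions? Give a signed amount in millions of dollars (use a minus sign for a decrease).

+$1397.72 million

Government spending $676 million: reserves +$676M, deposits +$676M.
Discount-window loan $742 million: reserves +$742M, deposits 0.
Totals: Δreserves = +$1418M, Δdeposits = +$676M.
Δrequired reserves = 3% × +$676M = +$20.28M.
Δexcess reserves = Δreserves − Δrequired = +$1418M − (+$20.28M) = +$1397.72 million.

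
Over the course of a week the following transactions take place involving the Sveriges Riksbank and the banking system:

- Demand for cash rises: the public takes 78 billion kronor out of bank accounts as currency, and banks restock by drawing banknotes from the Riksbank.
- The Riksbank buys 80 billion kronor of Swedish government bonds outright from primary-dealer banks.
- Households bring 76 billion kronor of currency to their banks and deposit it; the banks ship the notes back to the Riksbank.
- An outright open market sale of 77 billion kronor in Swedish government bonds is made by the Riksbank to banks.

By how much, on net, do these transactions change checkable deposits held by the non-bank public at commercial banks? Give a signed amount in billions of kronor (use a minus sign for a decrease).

-2 billion

Riksbank balance sheet:
  Assets:      Securities +3B
  Liabilities: Bank reserves +1B, Currency in circulation +2B
Commercial banking system:
  Assets:      Reserves at CB +1B, Securities −3B
  Liabilities: Checkable deposits −2B
So the change in checkable deposits held by the non-bank public at commercial banks is -2 billion.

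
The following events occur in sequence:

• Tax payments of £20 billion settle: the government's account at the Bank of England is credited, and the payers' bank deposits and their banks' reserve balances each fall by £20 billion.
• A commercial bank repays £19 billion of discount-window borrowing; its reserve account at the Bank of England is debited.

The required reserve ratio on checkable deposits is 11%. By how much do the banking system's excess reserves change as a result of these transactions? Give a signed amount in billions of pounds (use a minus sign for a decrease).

Government account inflow £20 billion: reserves −£20B, deposits −£20B.
Discount-window repayment £19 billion: reserves −£19B, deposits 0.
Totals: Δreserves = −£39B, Δdeposits = −£20B.
Δrequired reserves = 11% × −£20B = −£2.2B.
Δexcess reserves = Δreserves − Δrequired = −£39B − (−£2.2B) = -£36.8 billion.

-£36.8 billion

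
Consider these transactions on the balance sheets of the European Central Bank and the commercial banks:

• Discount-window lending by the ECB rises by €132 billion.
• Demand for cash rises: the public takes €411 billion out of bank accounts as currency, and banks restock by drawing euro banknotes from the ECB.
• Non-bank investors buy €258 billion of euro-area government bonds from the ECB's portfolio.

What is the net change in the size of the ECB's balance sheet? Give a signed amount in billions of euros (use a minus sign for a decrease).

Discount-window loan €132 billion: an ECB asset is acquired → +€132B.
Currency withdrawal €411 billion: only the composition of liabilities changes → 0.
Asset sale (to non-banks) €258 billion: an ECB asset is shed → −€258B.
Net: 132 + 0 − 258 = -€126 billion.

-€126 billion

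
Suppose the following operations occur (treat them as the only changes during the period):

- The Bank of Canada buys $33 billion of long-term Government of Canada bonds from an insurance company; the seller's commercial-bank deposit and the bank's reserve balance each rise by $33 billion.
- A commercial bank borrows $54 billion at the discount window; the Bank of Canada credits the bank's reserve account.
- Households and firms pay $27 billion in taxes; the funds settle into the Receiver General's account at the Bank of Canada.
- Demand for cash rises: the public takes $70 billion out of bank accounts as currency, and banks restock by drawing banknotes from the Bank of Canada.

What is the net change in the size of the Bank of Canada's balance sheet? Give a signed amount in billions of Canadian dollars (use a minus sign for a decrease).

Asset purchase (from non-banks) $33 billion: a Bank of Canada asset is acquired → +$33B.
Discount-window loan $54 billion: a Bank of Canada asset is acquired → +$54B.
Government account inflow $27 billion: only the composition of liabilities changes → 0.
Currency withdrawal $70 billion: only the composition of liabilities changes → 0.
Net: 33 + 54 + 0 + 0 = +$87 billion.

+$87 billion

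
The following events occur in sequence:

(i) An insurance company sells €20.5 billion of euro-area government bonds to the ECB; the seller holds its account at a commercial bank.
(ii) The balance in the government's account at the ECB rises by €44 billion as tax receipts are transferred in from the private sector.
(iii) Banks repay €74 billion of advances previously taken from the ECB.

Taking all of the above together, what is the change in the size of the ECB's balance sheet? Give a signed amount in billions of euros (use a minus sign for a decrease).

ECB balance sheet:
  Assets:      Securities +€20.5B, Loans to banks −€74B
  Liabilities: Bank reserves −€97.5B, Government deposits +€44B
Change in total ECB assets = -€53.5 billion.

-€53.5 billion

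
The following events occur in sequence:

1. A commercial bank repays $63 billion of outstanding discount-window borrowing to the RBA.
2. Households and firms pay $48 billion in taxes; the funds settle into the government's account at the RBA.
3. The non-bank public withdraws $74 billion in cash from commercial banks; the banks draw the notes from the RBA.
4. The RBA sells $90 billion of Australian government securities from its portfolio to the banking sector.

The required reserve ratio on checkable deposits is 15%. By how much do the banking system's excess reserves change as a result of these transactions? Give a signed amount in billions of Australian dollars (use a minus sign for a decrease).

-$256.7 billion

Discount-window repayment $63 billion: reserves −$63B, deposits 0.
Government account inflow $48 billion: reserves −$48B, deposits −$48B.
Currency withdrawal $74 billion: reserves −$74B, deposits −$74B.
OMO sale (to banks) $90 billion: reserves −$90B, deposits 0.
Totals: Δreserves = −$275B, Δdeposits = −$122B.
Δrequired reserves = 15% × −$122B = −$18.3B.
Δexcess reserves = Δreserves − Δrequired = −$275B − (−$18.3B) = -$256.7 billion.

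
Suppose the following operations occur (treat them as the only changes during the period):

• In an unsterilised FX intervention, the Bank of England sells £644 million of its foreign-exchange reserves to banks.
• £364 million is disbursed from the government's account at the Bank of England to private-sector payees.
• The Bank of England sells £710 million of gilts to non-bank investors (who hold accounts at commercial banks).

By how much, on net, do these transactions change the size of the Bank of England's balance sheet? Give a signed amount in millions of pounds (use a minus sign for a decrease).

FX sale £644 million: a Bank of England asset is shed → −£644M.
Government spending £364 million: only the composition of liabilities changes → 0.
Asset sale (to non-banks) £710 million: a Bank of England asset is shed → −£710M.
Net: −644 + 0 − 710 = -£1354 million.

-£1354 million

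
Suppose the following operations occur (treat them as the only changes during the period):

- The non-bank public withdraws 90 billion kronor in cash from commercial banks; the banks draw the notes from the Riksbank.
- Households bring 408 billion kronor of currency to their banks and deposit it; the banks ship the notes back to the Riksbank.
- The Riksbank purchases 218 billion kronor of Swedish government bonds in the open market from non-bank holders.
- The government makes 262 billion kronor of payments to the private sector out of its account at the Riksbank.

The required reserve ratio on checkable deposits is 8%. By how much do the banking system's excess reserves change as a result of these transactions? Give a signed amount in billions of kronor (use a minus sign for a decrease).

Currency withdrawal 90 billion kronor: reserves −90B, deposits −90B.
Currency deposit 408 billion kronor: reserves +408B, deposits +408B.
Asset purchase (from non-banks) 218 billion kronor: reserves +218B, deposits +218B.
Government spending 262 billion kronor: reserves +262B, deposits +262B.
Totals: Δreserves = +798B, Δdeposits = +798B.
Δrequired reserves = 8% × +798B = +63.84B.
Δexcess reserves = Δreserves − Δrequired = +798B − (+63.84B) = +734.16 billion.

+734.16 billion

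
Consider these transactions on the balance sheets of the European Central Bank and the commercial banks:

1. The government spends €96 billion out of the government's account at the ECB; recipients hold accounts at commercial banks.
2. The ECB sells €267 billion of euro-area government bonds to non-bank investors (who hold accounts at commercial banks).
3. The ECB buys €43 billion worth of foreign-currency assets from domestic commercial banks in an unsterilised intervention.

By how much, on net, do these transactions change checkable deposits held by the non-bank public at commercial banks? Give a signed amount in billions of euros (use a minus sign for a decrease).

ECB balance sheet:
  Assets:      Securities −€267B, Foreign assets +€43B
  Liabilities: Bank reserves −€128B, Government deposits −€96B
Commercial banking system:
  Assets:      Reserves at CB −€128B, Foreign assets −€43B
  Liabilities: Checkable deposits −€171B
So the change in checkable deposits held by the non-bank public at commercial banks is -€171 billion.

-€171 billion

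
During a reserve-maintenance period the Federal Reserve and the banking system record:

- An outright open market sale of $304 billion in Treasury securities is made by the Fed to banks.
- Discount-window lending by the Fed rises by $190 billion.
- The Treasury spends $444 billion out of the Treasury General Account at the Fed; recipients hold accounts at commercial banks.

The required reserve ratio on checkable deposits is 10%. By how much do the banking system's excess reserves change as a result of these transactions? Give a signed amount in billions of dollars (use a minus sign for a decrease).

OMO sale (to banks) $304 billion: reserves −$304B, deposits 0.
Discount-window loan $190 billion: reserves +$190B, deposits 0.
Government spending $444 billion: reserves +$444B, deposits +$444B.
Totals: Δreserves = +$330B, Δdeposits = +$444B.
Δrequired reserves = 10% × +$444B = +$44.4B.
Δexcess reserves = Δreserves − Δrequired = +$330B − (+$44.4B) = +$285.6 billion.

+$285.6 billion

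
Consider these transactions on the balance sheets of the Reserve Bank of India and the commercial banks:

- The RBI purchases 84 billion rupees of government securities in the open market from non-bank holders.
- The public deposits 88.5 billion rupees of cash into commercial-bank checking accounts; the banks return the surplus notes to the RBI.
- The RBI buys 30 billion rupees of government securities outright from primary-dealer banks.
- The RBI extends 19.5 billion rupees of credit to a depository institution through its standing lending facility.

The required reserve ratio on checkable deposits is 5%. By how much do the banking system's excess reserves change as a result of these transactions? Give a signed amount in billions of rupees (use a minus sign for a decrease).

+213.375 billion

Asset purchase (from non-banks) 84 billion rupees: reserves +84B, deposits +84B.
Currency deposit 88.5 billion rupees: reserves +88.5B, deposits +88.5B.
OMO purchase (from banks) 30 billion rupees: reserves +30B, deposits 0.
Discount-window loan 19.5 billion rupees: reserves +19.5B, deposits 0.
Totals: Δreserves = +222B, Δdeposits = +172.5B.
Δrequired reserves = 5% × +172.5B = +8.625B.
Δexcess reserves = Δreserves − Δrequired = +222B − (+8.625B) = +213.375 billion.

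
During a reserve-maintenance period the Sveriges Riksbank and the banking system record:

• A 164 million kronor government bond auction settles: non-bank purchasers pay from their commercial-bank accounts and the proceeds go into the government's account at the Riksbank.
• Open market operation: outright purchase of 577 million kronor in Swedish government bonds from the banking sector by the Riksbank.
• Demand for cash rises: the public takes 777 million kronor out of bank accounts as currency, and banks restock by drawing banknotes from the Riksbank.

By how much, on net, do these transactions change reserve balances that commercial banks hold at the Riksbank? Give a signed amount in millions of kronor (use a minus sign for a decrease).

Riksbank balance sheet:
  Assets:      Securities +577M
  Liabilities: Bank reserves −364M, Currency in circulation +777M, Government deposits +164M
Commercial banking system:
  Assets:      Reserves at CB −364M, Securities −577M
  Liabilities: Checkable deposits −941M
So the change in reserve balances that commercial banks hold at the Riksbank is -364 million.

-364 million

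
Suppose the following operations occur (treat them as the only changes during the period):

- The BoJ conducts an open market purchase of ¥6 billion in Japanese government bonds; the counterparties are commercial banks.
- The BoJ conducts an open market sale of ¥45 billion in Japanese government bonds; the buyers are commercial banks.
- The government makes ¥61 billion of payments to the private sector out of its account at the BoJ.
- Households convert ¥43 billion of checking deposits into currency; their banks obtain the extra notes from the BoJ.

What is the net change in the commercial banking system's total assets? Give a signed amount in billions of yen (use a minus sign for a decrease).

+¥18 billion

OMO purchase (from banks) ¥6 billion: just an asset swap on bank balance sheets → 0.
OMO sale (to banks) ¥45 billion: just an asset swap on bank balance sheets → 0.
Government spending ¥61 billion: bank balance sheets expand → +¥61B.
Currency withdrawal ¥43 billion: bank balance sheets shrink → −¥43B.
Net: 0 + 0 + 61 − 43 = +¥18 billion.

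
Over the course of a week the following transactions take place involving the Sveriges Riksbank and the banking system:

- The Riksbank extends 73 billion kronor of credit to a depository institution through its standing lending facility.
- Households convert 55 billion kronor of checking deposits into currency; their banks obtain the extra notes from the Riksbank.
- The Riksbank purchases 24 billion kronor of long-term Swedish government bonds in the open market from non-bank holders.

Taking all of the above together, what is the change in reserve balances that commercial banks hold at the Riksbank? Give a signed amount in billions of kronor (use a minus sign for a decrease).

Riksbank balance sheet:
  Assets:      Securities +24B, Loans to banks +73B
  Liabilities: Bank reserves +42B, Currency in circulation +55B
Commercial banking system:
  Assets:      Reserves at CB +42B
  Liabilities: Checkable deposits −31B, Borrowings from CB +73B
So the change in reserve balances that commercial banks hold at the Riksbank is +42 billion.

+42 billion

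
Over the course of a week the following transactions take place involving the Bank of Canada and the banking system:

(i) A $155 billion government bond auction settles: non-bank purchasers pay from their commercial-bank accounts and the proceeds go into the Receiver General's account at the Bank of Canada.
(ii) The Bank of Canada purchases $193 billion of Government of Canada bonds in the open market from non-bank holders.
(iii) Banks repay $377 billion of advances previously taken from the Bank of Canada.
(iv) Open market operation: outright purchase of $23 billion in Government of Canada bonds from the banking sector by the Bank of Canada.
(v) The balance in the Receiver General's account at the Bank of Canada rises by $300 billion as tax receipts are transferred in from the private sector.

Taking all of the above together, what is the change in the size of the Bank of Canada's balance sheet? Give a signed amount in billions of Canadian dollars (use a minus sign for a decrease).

Bank of Canada balance sheet:
  Assets:      Securities +$216B, Loans to banks −$377B
  Liabilities: Bank reserves −$616B, Government deposits +$455B
Change in total Bank of Canada assets = -$161 billion.

-$161 billion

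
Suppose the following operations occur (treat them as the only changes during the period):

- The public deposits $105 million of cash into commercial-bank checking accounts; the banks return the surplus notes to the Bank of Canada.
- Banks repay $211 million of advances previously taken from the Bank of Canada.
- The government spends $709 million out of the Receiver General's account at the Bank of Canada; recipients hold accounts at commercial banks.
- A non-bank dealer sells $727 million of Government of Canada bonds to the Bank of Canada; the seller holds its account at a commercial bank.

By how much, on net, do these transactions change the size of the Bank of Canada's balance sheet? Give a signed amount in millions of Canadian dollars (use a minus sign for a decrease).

+$516 million

Currency deposit $105 million: only the composition of liabilities changes → 0.
Discount-window repayment $211 million: a Bank of Canada asset is shed → −$211M.
Government spending $709 million: only the composition of liabilities changes → 0.
Asset purchase (from non-banks) $727 million: a Bank of Canada asset is acquired → +$727M.
Net: 0 − 211 + 0 + 727 = +$516 million.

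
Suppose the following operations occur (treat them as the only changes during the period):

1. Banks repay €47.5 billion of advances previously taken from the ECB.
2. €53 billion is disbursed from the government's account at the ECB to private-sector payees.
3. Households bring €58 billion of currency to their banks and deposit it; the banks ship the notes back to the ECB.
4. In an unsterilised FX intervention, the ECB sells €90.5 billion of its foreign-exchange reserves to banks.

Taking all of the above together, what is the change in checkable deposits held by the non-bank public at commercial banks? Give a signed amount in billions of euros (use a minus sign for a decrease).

+€111 billion

Discount-window repayment €47.5 billion: the counterparty is a bank, so public deposits are unchanged → 0.
Government spending €53 billion: non-bank counterparties' bank balances rise → +€53B.
Currency deposit €58 billion: non-bank counterparties' bank balances rise → +€58B.
FX sale €90.5 billion: the counterparty is a bank, so public deposits are unchanged → 0.
Net: 0 + 53 + 58 + 0 = +€111 billion.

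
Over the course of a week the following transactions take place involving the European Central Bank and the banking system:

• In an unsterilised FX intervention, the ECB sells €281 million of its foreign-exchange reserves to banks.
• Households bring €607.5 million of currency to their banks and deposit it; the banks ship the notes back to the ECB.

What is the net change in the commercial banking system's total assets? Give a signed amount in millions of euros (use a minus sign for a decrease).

+€607.5 million

FX sale €281 million: just an asset swap on bank balance sheets → 0.
Currency deposit €607.5 million: bank balance sheets expand → +€607.5M.
Net: 0 + 607.5 = +€607.5 million.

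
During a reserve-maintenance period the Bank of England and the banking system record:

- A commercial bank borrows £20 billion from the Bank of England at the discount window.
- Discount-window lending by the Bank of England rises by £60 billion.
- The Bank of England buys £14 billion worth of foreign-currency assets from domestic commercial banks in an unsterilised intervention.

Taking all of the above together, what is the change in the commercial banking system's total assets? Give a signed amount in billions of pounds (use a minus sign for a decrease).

+£80 billion

Bank of England balance sheet:
  Assets:      Loans to banks +£80B, Foreign assets +£14B
  Liabilities: Bank reserves +£94B
Commercial banking system:
  Assets:      Reserves at CB +£94B, Foreign assets −£14B
  Liabilities: Borrowings from CB +£80B
Change in total bank assets = +£80 billion.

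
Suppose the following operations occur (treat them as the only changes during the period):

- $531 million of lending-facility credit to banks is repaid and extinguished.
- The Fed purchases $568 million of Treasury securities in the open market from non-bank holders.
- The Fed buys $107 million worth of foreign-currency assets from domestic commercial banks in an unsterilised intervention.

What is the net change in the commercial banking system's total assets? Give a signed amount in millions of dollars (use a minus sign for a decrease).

Fed balance sheet:
  Assets:      Securities +$568M, Loans to banks −$531M, Foreign assets +$107M
  Liabilities: Bank reserves +$144M
Commercial banking system:
  Assets:      Reserves at CB +$144M, Foreign assets −$107M
  Liabilities: Checkable deposits +$568M, Borrowings from CB −$531M
Change in total bank assets = +$37 million.

+$37 million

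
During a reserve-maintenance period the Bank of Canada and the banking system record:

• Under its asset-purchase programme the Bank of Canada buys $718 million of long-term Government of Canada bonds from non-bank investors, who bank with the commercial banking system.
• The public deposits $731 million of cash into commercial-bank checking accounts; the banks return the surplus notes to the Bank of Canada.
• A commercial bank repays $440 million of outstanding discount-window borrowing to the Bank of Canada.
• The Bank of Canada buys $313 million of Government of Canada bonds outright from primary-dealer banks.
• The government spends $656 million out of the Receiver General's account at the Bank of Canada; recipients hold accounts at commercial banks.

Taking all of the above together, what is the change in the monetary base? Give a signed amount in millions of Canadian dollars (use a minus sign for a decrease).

Asset purchase (from non-banks) $718 million: Bank of Canada balance sheet expands → +$718M.
Currency deposit $731 million: just a shift between currency and reserves — both are base money → 0.
Discount-window repayment $440 million: Bank of Canada balance sheet contracts → −$440M.
OMO purchase (from banks) $313 million: Bank of Canada balance sheet expands → +$313M.
Government spending $656 million: a non-base liability converts back to reserves → +$656M.
Net: 718 + 0 − 440 + 313 + 656 = +$1247 million.

+$1247 million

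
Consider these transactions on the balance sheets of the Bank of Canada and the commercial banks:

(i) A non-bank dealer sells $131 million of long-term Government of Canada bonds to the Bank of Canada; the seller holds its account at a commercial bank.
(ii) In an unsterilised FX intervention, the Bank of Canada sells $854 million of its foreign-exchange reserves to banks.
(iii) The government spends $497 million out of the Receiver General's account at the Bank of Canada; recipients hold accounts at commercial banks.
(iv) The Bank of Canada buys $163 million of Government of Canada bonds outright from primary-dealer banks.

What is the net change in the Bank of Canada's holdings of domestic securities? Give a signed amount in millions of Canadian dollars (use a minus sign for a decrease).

+$294 million

Asset purchase (from non-banks) $131 million: securities added to the Bank of Canada's portfolio → +$131M.
FX sale $854 million: the Bank of Canada's securities portfolio is untouched → 0.
Government spending $497 million: the Bank of Canada's securities portfolio is untouched → 0.
OMO purchase (from banks) $163 million: securities added to the Bank of Canada's portfolio → +$163M.
Net: 131 + 0 + 0 + 163 = +$294 million.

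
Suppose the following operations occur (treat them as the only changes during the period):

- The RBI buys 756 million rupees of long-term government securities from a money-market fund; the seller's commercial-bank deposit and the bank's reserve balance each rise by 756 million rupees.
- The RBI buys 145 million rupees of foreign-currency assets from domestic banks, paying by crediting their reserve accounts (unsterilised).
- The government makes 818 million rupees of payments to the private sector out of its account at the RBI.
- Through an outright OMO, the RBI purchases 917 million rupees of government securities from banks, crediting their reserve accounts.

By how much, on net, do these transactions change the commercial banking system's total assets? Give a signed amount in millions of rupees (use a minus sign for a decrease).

Asset purchase (from non-banks) 756 million rupees: bank balance sheets expand → +756M.
FX purchase 145 million rupees: just an asset swap on bank balance sheets → 0.
Government spending 818 million rupees: bank balance sheets expand → +818M.
OMO purchase (from banks) 917 million rupees: just an asset swap on bank balance sheets → 0.
Net: 756 + 0 + 818 + 0 = +1574 million.

+1574 million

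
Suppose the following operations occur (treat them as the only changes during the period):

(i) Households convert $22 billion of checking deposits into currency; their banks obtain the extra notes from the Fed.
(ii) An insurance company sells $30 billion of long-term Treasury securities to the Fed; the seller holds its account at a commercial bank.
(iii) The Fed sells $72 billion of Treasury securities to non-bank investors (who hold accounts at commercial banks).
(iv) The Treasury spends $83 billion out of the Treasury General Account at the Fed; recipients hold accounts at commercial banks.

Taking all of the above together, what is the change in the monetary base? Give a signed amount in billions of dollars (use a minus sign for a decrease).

Currency withdrawal $22 billion: just a shift between currency and reserves — both are base money → 0.
Asset purchase (from non-banks) $30 billion: Fed balance sheet expands → +$30B.
Asset sale (to non-banks) $72 billion: Fed balance sheet contracts → −$72B.
Government spending $83 billion: a non-base liability converts back to reserves → +$83B.
Net: 0 + 30 − 72 + 83 = +$41 billion.

+$41 billion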